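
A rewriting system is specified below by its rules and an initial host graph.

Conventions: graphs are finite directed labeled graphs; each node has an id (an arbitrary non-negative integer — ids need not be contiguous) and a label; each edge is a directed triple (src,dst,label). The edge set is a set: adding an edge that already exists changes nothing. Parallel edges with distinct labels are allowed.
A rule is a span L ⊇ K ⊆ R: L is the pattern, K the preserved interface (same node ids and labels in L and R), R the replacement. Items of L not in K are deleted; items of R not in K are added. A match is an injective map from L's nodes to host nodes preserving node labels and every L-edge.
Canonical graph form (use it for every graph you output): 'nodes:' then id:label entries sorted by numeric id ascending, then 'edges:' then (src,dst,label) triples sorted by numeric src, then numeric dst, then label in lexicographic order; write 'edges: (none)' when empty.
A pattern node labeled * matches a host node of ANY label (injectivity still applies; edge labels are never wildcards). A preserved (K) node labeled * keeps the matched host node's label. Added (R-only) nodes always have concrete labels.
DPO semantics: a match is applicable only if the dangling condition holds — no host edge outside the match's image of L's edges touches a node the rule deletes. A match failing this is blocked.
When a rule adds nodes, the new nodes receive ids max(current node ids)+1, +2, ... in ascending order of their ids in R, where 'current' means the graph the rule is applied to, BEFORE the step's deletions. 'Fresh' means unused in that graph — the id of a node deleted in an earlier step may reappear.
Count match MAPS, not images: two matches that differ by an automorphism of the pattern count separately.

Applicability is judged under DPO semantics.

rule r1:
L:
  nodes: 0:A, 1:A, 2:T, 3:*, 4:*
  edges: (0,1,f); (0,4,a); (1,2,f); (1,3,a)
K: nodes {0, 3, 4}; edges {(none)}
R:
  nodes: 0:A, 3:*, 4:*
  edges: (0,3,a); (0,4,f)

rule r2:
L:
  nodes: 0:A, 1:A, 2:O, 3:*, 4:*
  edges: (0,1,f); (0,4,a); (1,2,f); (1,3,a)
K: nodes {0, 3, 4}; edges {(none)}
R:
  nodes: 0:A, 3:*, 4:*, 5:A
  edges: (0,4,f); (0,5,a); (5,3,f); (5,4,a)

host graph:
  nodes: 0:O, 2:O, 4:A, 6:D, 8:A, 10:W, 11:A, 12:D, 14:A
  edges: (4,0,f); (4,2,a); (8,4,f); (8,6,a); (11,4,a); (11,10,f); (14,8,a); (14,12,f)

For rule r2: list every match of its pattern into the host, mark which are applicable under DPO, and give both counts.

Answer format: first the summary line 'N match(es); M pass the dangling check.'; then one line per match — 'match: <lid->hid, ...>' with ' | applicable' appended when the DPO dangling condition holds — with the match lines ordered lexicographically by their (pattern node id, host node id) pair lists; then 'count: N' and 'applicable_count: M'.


1 match(es); 0 pass the dangling check.
match: 0->8, 1->4, 2->0, 3->2, 4->6
count: 1
applicable_count: 0


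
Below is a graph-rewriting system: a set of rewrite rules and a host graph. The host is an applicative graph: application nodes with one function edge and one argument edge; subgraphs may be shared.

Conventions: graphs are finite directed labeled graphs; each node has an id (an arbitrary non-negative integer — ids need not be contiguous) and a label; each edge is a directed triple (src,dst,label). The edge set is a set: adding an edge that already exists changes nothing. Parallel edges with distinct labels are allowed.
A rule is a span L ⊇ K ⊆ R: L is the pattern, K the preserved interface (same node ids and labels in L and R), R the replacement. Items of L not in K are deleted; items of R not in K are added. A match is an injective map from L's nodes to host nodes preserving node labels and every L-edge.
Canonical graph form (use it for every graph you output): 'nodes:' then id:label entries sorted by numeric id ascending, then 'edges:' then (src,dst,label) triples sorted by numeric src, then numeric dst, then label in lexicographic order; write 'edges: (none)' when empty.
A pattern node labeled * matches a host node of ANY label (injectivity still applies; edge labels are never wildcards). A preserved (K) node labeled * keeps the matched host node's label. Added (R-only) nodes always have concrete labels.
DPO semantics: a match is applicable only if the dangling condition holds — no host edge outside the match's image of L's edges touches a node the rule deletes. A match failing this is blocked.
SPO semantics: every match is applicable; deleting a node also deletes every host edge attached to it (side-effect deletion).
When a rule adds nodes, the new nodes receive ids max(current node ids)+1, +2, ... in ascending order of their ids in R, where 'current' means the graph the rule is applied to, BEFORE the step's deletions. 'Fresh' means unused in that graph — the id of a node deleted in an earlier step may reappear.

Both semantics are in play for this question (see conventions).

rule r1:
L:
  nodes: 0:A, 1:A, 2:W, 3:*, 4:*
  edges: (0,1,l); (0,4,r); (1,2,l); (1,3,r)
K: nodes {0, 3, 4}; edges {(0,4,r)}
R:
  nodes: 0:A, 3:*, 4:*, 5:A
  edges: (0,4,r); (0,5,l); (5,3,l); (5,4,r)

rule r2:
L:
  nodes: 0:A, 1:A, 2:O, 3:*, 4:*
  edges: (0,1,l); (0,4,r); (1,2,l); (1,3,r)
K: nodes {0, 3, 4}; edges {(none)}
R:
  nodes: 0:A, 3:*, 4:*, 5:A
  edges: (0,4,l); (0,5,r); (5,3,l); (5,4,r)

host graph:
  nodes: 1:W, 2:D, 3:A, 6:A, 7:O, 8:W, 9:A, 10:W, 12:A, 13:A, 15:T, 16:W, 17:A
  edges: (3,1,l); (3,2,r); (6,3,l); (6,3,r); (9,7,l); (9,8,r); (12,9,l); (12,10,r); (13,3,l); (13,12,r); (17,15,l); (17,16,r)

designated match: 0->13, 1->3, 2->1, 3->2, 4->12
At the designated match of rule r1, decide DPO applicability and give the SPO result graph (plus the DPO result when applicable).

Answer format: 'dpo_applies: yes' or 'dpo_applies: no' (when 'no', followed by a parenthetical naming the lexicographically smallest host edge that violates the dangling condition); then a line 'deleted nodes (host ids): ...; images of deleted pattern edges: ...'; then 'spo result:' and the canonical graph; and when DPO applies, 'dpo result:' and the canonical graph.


dpo_applies: no
(the rule deletes node 3, which keeps host edge (6,3,l) outside the match image — the dangling condition fails, DPO blocks; SPO proceeds and side-deletes such edges)
deleted nodes (host ids): 1, 3; images of deleted pattern edges: (3,1,l); (3,2,r); (13,3,l)
spo result:
nodes: 2:D, 6:A, 7:O, 8:W, 9:A, 10:W, 12:A, 13:A, 15:T, 16:W, 17:A, 18:A
edges: (9,7,l); (9,8,r); (12,9,l); (12,10,r); (13,12,r); (13,18,l); (17,15,l); (17,16,r); (18,2,l); (18,12,r)


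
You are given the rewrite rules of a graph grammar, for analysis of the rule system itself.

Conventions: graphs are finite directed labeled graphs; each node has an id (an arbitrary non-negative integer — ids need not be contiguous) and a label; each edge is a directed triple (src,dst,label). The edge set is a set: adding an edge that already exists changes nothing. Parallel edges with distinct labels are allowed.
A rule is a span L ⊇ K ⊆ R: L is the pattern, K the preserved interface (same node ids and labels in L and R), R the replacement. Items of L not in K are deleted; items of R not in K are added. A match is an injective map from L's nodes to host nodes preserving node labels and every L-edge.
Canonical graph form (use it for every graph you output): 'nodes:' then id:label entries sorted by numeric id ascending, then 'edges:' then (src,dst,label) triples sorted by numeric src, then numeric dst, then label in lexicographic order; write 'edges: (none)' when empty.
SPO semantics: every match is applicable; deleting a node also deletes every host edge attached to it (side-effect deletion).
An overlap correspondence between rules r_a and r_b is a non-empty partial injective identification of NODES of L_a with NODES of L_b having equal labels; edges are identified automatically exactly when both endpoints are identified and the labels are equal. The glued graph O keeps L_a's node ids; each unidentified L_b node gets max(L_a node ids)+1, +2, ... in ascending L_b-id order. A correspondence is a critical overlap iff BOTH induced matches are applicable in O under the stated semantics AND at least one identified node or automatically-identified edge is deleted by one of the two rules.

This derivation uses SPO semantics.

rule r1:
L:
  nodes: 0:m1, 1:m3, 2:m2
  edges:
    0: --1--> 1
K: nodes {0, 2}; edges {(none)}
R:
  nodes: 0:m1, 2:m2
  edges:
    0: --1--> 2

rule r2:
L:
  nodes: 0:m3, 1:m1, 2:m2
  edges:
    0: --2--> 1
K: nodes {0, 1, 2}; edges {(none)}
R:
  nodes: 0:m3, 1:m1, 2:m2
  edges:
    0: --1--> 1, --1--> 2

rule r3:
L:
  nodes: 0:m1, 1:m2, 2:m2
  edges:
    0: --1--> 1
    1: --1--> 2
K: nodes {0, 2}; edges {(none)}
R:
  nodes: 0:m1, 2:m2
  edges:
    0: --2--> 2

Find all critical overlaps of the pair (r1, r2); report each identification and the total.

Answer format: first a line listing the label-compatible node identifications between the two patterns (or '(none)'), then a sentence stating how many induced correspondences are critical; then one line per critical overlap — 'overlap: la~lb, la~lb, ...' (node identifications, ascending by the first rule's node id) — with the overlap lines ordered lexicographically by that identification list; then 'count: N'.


label-compatible node identifications between L(r1) and L(r2): 0~1, 1~0, 2~2
4 of the induced correspondences are critical overlaps of r1 and r2.
overlap: 0~1, 1~0
overlap: 0~1, 1~0, 2~2
overlap: 1~0
overlap: 1~0, 2~2
count: 4


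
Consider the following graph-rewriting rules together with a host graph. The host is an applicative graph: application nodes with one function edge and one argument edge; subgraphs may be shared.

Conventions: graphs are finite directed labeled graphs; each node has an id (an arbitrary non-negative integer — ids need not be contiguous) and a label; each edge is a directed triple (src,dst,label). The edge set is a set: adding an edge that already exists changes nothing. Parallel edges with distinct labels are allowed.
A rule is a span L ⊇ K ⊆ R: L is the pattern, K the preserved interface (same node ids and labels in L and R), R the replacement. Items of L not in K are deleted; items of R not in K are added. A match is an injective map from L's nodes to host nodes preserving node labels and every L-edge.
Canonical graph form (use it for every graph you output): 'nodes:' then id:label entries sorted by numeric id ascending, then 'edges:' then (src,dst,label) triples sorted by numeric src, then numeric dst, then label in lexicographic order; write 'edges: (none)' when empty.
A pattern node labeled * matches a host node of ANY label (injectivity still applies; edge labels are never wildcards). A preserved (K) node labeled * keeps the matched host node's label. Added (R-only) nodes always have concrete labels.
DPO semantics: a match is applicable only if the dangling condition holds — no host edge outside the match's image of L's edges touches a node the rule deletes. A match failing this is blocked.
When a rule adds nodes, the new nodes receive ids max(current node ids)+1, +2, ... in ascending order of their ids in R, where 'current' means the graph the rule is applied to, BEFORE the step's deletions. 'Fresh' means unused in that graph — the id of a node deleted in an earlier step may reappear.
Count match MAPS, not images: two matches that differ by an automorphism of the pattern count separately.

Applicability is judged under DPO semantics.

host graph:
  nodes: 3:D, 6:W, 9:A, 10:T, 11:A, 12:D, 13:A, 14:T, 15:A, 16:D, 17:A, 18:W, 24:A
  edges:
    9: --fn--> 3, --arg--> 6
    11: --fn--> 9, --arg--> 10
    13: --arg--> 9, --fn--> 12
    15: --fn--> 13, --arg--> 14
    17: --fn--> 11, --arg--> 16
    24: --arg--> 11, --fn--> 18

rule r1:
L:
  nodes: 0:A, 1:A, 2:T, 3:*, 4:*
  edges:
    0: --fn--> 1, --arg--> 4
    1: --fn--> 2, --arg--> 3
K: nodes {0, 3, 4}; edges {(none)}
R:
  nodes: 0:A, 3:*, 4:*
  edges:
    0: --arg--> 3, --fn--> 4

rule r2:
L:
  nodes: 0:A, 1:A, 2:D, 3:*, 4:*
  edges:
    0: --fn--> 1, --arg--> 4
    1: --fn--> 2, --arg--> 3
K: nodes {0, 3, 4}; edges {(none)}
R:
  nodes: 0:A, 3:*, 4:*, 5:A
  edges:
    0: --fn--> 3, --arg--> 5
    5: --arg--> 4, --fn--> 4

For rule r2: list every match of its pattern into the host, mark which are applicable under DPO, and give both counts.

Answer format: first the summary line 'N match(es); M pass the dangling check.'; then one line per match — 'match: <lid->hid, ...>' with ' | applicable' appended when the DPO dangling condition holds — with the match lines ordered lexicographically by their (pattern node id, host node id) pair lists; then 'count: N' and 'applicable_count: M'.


2 match(es); 1 pass the dangling check.
match: 0->11, 1->9, 2->3, 3->6, 4->10
match: 0->15, 1->13, 2->12, 3->9, 4->14 | applicable
count: 2
applicable_count: 1


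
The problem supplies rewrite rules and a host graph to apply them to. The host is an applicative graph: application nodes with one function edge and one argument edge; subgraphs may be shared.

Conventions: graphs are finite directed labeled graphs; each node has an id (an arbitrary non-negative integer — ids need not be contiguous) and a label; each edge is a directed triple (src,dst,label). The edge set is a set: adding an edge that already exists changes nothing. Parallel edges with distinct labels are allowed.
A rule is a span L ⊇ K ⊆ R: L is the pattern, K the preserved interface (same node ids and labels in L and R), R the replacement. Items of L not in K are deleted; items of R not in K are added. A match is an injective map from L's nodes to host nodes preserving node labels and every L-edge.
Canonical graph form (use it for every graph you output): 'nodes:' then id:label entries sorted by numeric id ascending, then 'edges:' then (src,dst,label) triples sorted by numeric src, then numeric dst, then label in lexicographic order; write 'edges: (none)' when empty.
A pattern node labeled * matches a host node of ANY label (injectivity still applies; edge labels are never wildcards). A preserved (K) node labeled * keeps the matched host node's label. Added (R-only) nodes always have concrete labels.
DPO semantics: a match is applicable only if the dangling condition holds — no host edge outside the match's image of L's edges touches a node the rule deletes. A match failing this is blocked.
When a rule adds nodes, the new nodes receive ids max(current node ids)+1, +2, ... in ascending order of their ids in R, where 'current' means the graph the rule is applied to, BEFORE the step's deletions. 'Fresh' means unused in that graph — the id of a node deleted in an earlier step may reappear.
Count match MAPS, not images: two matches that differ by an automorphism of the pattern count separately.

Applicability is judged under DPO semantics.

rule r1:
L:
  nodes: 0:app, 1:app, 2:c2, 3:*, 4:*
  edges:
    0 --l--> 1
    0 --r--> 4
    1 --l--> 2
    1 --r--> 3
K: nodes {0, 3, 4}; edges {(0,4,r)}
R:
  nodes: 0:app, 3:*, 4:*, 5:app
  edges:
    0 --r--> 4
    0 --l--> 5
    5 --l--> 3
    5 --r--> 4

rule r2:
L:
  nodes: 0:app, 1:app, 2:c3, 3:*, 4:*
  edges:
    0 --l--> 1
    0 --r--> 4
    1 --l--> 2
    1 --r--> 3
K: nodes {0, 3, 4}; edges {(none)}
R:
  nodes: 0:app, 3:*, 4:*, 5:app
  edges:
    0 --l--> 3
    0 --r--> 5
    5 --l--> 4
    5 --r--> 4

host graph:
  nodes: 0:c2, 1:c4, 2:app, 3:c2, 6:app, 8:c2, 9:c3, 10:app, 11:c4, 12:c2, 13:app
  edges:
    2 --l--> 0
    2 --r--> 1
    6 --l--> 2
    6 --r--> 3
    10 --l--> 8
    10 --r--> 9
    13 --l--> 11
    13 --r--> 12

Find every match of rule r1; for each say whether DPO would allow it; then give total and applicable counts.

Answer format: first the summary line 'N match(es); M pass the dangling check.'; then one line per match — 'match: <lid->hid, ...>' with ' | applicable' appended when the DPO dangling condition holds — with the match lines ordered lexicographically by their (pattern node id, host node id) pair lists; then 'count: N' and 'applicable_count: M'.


1 match(es); 1 pass the dangling check.
match: 0->6, 1->2, 2->0, 3->1, 4->3 | applicable
count: 1
applicable_count: 1


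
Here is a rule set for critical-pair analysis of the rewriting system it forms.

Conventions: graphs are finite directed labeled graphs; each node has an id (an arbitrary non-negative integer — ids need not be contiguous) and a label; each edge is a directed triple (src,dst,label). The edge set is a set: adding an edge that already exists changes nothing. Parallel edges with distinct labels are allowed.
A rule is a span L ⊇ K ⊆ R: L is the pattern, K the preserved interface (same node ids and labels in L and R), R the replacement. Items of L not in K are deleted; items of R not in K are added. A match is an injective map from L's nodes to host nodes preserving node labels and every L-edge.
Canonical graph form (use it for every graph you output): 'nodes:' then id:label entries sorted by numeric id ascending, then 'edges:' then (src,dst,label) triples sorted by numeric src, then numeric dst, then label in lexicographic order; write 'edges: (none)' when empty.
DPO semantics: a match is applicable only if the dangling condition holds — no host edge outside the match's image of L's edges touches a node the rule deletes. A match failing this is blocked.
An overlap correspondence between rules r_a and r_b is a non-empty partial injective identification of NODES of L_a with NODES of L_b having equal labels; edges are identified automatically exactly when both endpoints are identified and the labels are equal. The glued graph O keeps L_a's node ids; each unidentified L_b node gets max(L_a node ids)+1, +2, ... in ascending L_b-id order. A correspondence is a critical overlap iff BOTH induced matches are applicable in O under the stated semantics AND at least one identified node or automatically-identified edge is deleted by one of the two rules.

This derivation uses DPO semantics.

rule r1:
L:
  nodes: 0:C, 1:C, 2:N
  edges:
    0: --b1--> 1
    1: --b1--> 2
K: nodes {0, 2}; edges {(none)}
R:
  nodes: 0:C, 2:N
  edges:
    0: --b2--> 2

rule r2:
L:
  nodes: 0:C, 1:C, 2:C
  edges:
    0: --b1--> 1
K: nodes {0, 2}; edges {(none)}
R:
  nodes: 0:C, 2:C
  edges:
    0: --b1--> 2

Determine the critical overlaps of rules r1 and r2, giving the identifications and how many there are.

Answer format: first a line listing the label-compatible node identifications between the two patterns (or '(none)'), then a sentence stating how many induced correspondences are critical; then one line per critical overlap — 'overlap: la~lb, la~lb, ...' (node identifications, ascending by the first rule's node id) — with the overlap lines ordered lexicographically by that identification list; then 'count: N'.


label-compatible node identifications between L(r1) and L(r2): 0~0, 0~1, 0~2, 1~0, 1~1, 1~2
2 of the induced correspondences are critical overlaps of r1 and r2.
overlap: 0~0, 1~2
overlap: 1~2
count: 2


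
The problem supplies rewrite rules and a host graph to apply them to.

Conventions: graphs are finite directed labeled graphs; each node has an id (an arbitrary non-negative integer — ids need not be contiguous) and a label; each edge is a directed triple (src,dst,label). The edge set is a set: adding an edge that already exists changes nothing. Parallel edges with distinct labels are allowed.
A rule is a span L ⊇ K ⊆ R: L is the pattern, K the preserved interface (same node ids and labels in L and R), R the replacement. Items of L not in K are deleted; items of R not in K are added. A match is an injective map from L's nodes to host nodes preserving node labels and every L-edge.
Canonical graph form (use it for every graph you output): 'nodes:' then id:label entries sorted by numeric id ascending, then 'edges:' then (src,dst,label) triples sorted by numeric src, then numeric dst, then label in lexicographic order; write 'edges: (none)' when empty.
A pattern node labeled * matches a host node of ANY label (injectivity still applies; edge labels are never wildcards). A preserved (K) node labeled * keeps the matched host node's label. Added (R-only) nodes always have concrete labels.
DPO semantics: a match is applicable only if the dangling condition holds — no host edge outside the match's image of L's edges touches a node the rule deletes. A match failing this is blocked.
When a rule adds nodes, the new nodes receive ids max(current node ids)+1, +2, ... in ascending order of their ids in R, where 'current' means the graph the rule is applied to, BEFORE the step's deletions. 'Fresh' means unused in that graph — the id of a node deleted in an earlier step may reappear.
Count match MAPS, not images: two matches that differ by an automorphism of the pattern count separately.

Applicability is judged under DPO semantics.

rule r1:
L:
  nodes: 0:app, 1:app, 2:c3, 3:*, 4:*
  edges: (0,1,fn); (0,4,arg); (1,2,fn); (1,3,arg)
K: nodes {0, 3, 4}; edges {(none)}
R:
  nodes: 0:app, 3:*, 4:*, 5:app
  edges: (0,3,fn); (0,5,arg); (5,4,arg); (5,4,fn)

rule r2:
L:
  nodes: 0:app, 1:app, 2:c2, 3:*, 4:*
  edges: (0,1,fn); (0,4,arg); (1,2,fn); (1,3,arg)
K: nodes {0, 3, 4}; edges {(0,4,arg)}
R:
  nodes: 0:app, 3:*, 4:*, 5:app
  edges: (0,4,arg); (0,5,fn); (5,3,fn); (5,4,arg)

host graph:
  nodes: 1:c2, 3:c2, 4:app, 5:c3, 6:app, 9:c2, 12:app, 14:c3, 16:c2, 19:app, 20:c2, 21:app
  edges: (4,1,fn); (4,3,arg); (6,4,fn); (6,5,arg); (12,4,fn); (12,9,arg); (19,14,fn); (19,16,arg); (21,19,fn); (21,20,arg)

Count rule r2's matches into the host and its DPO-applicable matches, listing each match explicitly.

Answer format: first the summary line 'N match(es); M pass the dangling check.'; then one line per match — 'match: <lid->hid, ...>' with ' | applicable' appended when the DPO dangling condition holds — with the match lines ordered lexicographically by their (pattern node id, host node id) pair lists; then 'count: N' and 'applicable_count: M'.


2 match(es); 0 pass the dangling check.
match: 0->6, 1->4, 2->1, 3->3, 4->5
match: 0->12, 1->4, 2->1, 3->3, 4->9
count: 2
applicable_count: 0


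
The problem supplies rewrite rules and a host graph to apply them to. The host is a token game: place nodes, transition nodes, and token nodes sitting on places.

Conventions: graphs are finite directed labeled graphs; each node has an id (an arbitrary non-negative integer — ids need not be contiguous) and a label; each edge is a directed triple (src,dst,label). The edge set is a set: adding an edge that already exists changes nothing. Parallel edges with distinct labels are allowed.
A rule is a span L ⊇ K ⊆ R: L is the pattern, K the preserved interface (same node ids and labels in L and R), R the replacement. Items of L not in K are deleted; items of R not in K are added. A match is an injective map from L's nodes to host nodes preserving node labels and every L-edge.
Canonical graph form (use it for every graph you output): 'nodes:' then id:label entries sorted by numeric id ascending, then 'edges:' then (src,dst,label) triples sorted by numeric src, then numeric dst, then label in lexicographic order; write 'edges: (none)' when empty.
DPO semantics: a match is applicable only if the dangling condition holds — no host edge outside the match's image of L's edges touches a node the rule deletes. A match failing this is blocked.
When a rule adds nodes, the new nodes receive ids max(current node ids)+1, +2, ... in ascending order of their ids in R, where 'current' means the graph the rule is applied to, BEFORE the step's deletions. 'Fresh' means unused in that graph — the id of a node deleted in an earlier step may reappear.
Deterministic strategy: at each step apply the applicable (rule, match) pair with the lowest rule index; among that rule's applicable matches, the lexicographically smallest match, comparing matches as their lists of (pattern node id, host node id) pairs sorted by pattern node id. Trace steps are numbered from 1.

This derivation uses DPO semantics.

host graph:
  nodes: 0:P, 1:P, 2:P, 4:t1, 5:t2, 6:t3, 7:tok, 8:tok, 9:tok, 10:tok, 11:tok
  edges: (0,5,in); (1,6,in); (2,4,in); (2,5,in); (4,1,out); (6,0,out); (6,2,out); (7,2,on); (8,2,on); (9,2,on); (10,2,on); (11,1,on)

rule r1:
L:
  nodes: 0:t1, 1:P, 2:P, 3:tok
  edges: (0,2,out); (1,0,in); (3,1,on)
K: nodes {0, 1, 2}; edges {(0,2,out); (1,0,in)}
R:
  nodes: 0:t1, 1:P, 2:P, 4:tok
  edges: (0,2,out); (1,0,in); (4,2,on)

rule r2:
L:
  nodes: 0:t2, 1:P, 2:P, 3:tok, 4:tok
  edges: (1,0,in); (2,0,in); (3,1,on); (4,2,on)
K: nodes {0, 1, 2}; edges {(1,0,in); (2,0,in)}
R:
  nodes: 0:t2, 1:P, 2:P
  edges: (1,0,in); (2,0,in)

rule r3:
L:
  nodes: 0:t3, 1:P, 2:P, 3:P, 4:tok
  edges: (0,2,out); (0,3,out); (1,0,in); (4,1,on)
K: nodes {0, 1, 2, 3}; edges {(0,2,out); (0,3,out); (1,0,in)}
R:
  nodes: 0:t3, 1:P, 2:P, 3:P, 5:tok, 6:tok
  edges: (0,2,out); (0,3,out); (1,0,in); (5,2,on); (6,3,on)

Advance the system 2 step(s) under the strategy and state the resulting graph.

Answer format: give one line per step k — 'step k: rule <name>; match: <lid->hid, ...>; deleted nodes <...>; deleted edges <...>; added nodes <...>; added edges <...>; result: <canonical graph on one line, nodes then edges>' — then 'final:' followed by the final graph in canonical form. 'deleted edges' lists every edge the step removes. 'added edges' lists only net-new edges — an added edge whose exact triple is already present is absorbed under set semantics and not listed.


step 1: rule r1; match: 0->4, 1->2, 2->1, 3->7; deleted nodes 7; deleted edges (7,2,on); added nodes 12; added edges (12,1,on); result: nodes: 0:P, 1:P, 2:P, 4:t1, 5:t2, 6:t3, 8:tok, 9:tok, 10:tok, 11:tok, 12:tok edges: (0,5,in); (1,6,in); (2,4,in); (2,5,in); (4,1,out); (6,0,out); (6,2,out); (8,2,on); (9,2,on); (10,2,on); (11,1,on); (12,1,on)
step 2: rule r1; match: 0->4, 1->2, 2->1, 3->8; deleted nodes 8; deleted edges (8,2,on); added nodes 13; added edges (13,1,on); result: nodes: 0:P, 1:P, 2:P, 4:t1, 5:t2, 6:t3, 9:tok, 10:tok, 11:tok, 12:tok, 13:tok edges: (0,5,in); (1,6,in); (2,4,in); (2,5,in); (4,1,out); (6,0,out); (6,2,out); (9,2,on); (10,2,on); (11,1,on); (12,1,on); (13,1,on)
final:
nodes: 0:P, 1:P, 2:P, 4:t1, 5:t2, 6:t3, 9:tok, 10:tok, 11:tok, 12:tok, 13:tok
edges: (0,5,in); (1,6,in); (2,4,in); (2,5,in); (4,1,out); (6,0,out); (6,2,out); (9,2,on); (10,2,on); (11,1,on); (12,1,on); (13,1,on)


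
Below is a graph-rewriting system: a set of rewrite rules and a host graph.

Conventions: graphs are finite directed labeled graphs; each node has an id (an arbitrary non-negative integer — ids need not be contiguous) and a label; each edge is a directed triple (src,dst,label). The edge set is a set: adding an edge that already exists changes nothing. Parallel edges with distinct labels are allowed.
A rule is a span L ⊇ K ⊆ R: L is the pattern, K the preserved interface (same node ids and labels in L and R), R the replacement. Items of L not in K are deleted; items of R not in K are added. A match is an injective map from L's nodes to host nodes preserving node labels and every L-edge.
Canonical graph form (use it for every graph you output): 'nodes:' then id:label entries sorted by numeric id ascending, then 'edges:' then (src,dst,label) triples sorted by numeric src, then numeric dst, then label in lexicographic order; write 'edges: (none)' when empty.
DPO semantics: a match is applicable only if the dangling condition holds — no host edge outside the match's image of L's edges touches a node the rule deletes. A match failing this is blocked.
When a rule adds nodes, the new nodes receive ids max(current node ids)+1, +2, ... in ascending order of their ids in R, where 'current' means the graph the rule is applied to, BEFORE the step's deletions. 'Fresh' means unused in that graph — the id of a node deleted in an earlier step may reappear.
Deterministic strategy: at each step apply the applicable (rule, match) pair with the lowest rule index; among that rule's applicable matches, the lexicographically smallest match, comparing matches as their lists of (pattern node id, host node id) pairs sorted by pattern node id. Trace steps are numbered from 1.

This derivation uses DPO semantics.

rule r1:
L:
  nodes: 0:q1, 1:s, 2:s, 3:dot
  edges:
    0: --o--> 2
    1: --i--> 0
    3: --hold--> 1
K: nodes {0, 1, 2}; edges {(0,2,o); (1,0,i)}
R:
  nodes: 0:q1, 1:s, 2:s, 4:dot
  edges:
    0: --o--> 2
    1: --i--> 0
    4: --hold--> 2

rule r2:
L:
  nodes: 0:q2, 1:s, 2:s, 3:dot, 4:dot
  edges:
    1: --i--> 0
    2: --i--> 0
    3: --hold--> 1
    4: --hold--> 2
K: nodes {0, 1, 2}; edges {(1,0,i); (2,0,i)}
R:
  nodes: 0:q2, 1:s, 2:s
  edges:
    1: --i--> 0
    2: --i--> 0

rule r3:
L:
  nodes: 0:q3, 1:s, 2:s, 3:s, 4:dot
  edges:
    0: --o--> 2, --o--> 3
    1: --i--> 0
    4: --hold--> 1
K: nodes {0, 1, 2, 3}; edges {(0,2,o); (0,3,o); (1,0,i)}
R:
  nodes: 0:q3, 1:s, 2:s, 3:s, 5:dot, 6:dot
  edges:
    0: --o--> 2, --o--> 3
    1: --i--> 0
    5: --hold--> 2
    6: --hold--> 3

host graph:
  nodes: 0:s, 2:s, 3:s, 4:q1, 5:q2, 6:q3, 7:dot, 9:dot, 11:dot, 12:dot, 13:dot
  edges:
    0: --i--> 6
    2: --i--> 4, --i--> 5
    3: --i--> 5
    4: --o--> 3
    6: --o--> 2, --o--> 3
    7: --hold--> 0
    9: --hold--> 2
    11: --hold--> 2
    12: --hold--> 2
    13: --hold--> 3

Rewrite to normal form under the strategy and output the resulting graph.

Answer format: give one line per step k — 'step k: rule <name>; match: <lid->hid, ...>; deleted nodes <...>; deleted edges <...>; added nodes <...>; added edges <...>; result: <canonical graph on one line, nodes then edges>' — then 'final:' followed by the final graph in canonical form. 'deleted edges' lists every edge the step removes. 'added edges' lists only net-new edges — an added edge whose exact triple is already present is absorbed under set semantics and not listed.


step 1: rule r1; match: 0->4, 1->2, 2->3, 3->9; deleted nodes 9; deleted edges (9,2,hold); added nodes 14; added edges (14,3,hold); result: nodes: 0:s, 2:s, 3:s, 4:q1, 5:q2, 6:q3, 7:dot, 11:dot, 12:dot, 13:dot, 14:dot edges: (0,6,i); (2,4,i); (2,5,i); (3,5,i); (4,3,o); (6,2,o); (6,3,o); (7,0,hold); (11,2,hold); (12,2,hold); (13,3,hold); (14,3,hold)
step 2: rule r1; match: 0->4, 1->2, 2->3, 3->11; deleted nodes 11; deleted edges (11,2,hold); added nodes 15; added edges (15,3,hold); result: nodes: 0:s, 2:s, 3:s, 4:q1, 5:q2, 6:q3, 7:dot, 12:dot, 13:dot, 14:dot, 15:dot edges: (0,6,i); (2,4,i); (2,5,i); (3,5,i); (4,3,o); (6,2,o); (6,3,o); (7,0,hold); (12,2,hold); (13,3,hold); (14,3,hold); (15,3,hold)
step 3: rule r1; match: 0->4, 1->2, 2->3, 3->12; deleted nodes 12; deleted edges (12,2,hold); added nodes 16; added edges (16,3,hold); result: nodes: 0:s, 2:s, 3:s, 4:q1, 5:q2, 6:q3, 7:dot, 13:dot, 14:dot, 15:dot, 16:dot edges: (0,6,i); (2,4,i); (2,5,i); (3,5,i); (4,3,o); (6,2,o); (6,3,o); (7,0,hold); (13,3,hold); (14,3,hold); (15,3,hold); (16,3,hold)
step 4: rule r3; match: 0->6, 1->0, 2->2, 3->3, 4->7; deleted nodes 7; deleted edges (7,0,hold); added nodes 17, 18; added edges (17,2,hold); (18,3,hold); result: nodes: 0:s, 2:s, 3:s, 4:q1, 5:q2, 6:q3, 13:dot, 14:dot, 15:dot, 16:dot, 17:dot, 18:dot edges: (0,6,i); (2,4,i); (2,5,i); (3,5,i); (4,3,o); (6,2,o); (6,3,o); (13,3,hold); (14,3,hold); (15,3,hold); (16,3,hold); (17,2,hold); (18,3,hold)
step 5: rule r1; match: 0->4, 1->2, 2->3, 3->17; deleted nodes 17; deleted edges (17,2,hold); added nodes 19; added edges (19,3,hold); result: nodes: 0:s, 2:s, 3:s, 4:q1, 5:q2, 6:q3, 13:dot, 14:dot, 15:dot, 16:dot, 18:dot, 19:dot edges: (0,6,i); (2,4,i); (2,5,i); (3,5,i); (4,3,o); (6,2,o); (6,3,o); (13,3,hold); (14,3,hold); (15,3,hold); (16,3,hold); (18,3,hold); (19,3,hold)
final:
nodes: 0:s, 2:s, 3:s, 4:q1, 5:q2, 6:q3, 13:dot, 14:dot, 15:dot, 16:dot, 18:dot, 19:dot
edges: (0,6,i); (2,4,i); (2,5,i); (3,5,i); (4,3,o); (6,2,o); (6,3,o); (13,3,hold); (14,3,hold); (15,3,hold); (16,3,hold); (18,3,hold); (19,3,hold)


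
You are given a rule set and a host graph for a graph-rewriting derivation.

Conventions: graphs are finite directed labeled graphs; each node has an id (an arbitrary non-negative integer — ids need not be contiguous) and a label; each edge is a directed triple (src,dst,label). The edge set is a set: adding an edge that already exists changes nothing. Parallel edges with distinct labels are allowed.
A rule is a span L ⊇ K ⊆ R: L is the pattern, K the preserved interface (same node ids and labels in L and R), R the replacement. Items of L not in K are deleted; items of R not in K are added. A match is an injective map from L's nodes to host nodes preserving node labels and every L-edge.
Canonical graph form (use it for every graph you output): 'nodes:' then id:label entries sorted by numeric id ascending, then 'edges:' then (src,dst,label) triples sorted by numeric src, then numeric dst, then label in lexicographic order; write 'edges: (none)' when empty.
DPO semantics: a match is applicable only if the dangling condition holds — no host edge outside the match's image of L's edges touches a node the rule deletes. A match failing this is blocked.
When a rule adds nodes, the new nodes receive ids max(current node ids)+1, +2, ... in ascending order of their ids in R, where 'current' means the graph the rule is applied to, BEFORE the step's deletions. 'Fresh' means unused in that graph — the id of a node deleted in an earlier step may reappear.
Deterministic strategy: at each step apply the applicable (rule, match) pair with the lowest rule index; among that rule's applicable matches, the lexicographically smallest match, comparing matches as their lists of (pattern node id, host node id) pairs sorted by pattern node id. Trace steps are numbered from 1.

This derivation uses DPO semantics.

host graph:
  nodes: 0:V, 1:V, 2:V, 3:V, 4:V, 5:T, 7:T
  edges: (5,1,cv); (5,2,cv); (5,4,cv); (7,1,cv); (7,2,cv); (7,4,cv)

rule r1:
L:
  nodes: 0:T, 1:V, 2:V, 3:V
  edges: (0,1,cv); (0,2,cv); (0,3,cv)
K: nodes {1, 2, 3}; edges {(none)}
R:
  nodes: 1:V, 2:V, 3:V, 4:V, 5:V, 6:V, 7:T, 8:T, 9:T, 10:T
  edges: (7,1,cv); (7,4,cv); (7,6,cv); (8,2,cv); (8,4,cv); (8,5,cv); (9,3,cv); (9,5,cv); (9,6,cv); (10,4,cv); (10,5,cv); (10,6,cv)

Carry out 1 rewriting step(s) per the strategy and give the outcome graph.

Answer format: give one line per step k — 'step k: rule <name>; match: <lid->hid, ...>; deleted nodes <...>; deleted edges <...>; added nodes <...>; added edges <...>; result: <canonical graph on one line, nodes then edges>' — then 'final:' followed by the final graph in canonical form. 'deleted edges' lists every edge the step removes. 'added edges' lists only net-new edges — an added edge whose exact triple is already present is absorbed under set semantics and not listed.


step 1: rule r1; match: 0->5, 1->1, 2->2, 3->4; deleted nodes 5; deleted edges (5,1,cv); (5,2,cv); (5,4,cv); added nodes 8, 9, 10, 11, 12, 13, 14; added edges (11,1,cv); (11,8,cv); (11,10,cv); (12,2,cv); (12,8,cv); (12,9,cv); (13,4,cv); (13,9,cv); (13,10,cv); (14,8,cv); (14,9,cv); (14,10,cv); result: nodes: 0:V, 1:V, 2:V, 3:V, 4:V, 7:T, 8:V, 9:V, 10:V, 11:T, 12:T, 13:T, 14:T edges: (7,1,cv); (7,2,cv); (7,4,cv); (11,1,cv); (11,8,cv); (11,10,cv); (12,2,cv); (12,8,cv); (12,9,cv); (13,4,cv); (13,9,cv); (13,10,cv); (14,8,cv); (14,9,cv); (14,10,cv)
final:
nodes: 0:V, 1:V, 2:V, 3:V, 4:V, 7:T, 8:V, 9:V, 10:V, 11:T, 12:T, 13:T, 14:T
edges: (7,1,cv); (7,2,cv); (7,4,cv); (11,1,cv); (11,8,cv); (11,10,cv); (12,2,cv); (12,8,cv); (12,9,cv); (13,4,cv); (13,9,cv); (13,10,cv); (14,8,cv); (14,9,cv); (14,10,cv)


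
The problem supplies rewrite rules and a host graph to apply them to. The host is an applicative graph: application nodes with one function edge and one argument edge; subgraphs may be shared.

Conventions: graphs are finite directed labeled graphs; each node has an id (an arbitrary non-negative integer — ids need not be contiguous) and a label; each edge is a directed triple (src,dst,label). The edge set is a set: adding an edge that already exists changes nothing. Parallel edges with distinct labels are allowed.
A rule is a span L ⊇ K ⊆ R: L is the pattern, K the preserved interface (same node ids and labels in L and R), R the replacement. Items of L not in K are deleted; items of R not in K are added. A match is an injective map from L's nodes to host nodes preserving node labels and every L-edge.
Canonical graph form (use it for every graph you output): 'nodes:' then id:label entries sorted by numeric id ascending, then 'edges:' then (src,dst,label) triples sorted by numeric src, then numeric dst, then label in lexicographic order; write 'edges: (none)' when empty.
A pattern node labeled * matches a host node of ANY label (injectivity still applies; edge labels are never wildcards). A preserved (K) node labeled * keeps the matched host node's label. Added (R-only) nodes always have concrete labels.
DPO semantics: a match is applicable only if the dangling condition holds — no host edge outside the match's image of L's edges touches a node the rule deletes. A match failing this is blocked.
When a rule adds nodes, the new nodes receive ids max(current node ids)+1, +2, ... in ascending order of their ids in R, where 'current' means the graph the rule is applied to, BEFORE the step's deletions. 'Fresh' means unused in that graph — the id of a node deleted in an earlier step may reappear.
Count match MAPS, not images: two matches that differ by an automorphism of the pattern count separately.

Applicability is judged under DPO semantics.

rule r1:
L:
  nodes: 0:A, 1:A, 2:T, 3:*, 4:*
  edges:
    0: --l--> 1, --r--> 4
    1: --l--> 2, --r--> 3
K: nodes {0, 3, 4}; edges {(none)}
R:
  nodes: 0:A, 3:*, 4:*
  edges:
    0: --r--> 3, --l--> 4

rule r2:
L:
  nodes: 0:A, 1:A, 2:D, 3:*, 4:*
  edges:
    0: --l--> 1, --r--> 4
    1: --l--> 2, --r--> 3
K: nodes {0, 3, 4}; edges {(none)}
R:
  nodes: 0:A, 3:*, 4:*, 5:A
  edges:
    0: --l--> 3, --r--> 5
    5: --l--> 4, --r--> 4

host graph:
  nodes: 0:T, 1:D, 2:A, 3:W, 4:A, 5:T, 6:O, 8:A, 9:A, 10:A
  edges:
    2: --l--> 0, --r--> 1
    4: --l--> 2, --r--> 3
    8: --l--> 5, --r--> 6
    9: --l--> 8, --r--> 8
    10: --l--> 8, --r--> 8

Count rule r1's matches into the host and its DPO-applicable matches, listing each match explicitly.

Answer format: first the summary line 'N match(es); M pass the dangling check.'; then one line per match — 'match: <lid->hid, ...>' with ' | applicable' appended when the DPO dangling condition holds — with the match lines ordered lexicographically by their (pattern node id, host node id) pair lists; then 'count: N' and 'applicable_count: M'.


1 match(es); 1 pass the dangling check.
match: 0->4, 1->2, 2->0, 3->1, 4->3 | applicable
count: 1
applicable_count: 1


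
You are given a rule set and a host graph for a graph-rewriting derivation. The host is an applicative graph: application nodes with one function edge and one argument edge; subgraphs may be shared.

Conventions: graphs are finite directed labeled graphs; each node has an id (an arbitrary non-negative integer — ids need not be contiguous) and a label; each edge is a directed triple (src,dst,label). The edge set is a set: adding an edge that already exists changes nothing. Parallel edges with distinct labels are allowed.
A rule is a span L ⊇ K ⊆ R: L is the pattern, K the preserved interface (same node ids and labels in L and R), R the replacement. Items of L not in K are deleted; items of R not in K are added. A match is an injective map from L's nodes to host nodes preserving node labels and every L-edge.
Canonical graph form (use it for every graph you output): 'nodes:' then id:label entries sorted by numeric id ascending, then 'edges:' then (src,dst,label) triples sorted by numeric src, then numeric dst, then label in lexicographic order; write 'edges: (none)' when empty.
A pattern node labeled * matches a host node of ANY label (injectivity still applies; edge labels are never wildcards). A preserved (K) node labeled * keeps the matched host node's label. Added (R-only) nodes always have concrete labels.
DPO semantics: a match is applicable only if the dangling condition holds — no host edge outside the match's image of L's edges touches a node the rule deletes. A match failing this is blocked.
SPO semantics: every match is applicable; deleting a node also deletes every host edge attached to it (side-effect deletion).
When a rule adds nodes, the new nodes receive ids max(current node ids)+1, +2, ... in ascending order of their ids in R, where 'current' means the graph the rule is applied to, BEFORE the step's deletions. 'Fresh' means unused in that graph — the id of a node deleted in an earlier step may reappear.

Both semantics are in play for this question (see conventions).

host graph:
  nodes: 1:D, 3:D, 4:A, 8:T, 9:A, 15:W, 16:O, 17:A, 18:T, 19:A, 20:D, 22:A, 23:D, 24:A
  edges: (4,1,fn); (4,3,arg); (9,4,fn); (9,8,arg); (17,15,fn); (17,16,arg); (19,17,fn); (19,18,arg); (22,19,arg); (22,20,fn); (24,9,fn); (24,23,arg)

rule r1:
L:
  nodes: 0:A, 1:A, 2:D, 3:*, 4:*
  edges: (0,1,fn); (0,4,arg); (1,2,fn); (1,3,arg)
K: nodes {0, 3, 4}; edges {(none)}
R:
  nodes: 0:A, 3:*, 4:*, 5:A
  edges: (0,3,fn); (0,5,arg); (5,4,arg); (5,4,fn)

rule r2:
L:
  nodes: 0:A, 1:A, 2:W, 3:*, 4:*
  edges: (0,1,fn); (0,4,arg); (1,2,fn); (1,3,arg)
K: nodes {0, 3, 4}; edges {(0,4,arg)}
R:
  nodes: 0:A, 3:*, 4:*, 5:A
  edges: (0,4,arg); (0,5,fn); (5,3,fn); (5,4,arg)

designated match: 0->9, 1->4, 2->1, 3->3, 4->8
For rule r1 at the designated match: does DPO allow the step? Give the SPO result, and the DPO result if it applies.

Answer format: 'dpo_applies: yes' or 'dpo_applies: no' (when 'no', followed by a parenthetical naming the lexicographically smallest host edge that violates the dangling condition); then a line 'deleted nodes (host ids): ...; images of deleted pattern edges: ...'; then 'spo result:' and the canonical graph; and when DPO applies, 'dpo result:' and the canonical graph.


dpo_applies: yes
deleted nodes (host ids): 1, 4; images of deleted pattern edges: (4,1,fn); (4,3,arg); (9,4,fn); (9,8,arg)
spo result:
nodes: 3:D, 8:T, 9:A, 15:W, 16:O, 17:A, 18:T, 19:A, 20:D, 22:A, 23:D, 24:A, 25:A
edges: (9,3,fn); (9,25,arg); (17,15,fn); (17,16,arg); (19,17,fn); (19,18,arg); (22,19,arg); (22,20,fn); (24,9,fn); (24,23,arg); (25,8,arg); (25,8,fn)
dpo result:
nodes: 3:D, 8:T, 9:A, 15:W, 16:O, 17:A, 18:T, 19:A, 20:D, 22:A, 23:D, 24:A, 25:A
edges: (9,3,fn); (9,25,arg); (17,15,fn); (17,16,arg); (19,17,fn); (19,18,arg); (22,19,arg); (22,20,fn); (24,9,fn); (24,23,arg); (25,8,arg); (25,8,fn)
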